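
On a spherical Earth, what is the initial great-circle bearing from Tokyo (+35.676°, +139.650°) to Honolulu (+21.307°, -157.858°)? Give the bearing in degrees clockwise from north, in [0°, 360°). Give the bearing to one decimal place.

86.9°

Δλ = -157.858 − 139.650 = -297.508°; wrapped into (−180°, 180°]: 62.492°.
θ = atan2( sin Δλ · cos φ₂ , cos φ₁ · sin φ₂ − sin φ₁ · cos φ₂ · cos Δλ )
  = atan2(0.82632, 0.04422) = 86.937° → normalised to [0°, 360°): 86.937°.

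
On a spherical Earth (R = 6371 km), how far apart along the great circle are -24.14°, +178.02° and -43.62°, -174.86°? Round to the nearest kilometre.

Δλ = -174.86 − 178.02 = -352.88°; wrapped into (−180°, 180°]: 7.12°.
Δφ = -43.62 − -24.14 = -19.48°.
a = sin²(Δφ/2) + cos φ₁ · cos φ₂ · sin²(Δλ/2) = 0.031168.
c = 2·atan2(√a, √(1−a)) = 0.35495 rad → d = 6371·c ≈ 2261.39 km.

2261 km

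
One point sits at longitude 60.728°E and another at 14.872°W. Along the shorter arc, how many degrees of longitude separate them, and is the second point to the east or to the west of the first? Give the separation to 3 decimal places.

Raw difference: -14.872 − 60.728 = -75.6°.
Normalise into (−180°, 180°]: -75.6° stays -75.6°.
Negative ⇒ the second point lies to the west; separation 75.600°.

75.600° west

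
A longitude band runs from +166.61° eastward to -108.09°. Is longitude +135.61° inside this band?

No

Band width going east from +166.61° to -108.09°: ((-108.09 − 166.61) mod 360) = 85.30°.
Offset of +135.61° east of the west edge: ((135.61 − 166.61) mod 360) = 329.00°.
329.00° > 85.30° ⇒ outside.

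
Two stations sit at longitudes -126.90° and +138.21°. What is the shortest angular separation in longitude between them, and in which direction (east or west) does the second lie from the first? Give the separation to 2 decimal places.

94.89° west

Raw difference: 138.21 − -126.90 = 265.11°.
Normalise into (−180°, 180°]: 265.11° − 360° = -94.89°.
Negative ⇒ the second point lies to the west; separation 94.89°.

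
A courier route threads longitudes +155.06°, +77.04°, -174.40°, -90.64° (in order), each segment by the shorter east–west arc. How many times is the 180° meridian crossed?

1

Leg 1: +155.06° → +77.04°, shortest Δλ = -78.02° (west) — does not cross 180°.
Leg 2: +77.04° → -174.40°, shortest Δλ = 108.56° (east) — crosses 180°.
Leg 3: -174.40° → -90.64°, shortest Δλ = 83.76° (east) — does not cross 180°.
Total crossings: 1.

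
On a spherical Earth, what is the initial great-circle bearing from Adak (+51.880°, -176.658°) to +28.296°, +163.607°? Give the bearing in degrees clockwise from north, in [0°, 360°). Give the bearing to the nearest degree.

Δλ = 163.607 − -176.658 = 340.265°; wrapped into (−180°, 180°]: -19.735°.
θ = atan2( sin Δλ · cos φ₂ , cos φ₁ · sin φ₂ − sin φ₁ · cos φ₂ · cos Δλ )
  = atan2(-0.29732, -0.35941) = -140.400° → normalised to [0°, 360°): 219.600°.

220°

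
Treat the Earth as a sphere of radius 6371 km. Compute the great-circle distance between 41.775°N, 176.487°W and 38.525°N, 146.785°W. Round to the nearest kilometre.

Δλ = -146.785 − -176.487 = 29.702°.
Δφ = 38.525 − 41.775 = -3.250°.
a = sin²(Δφ/2) + cos φ₁ · cos φ₂ · sin²(Δλ/2) = 0.039132.
c = 2·atan2(√a, √(1−a)) = 0.39826 rad → d = 6371·c ≈ 2537.34 km.

2537 km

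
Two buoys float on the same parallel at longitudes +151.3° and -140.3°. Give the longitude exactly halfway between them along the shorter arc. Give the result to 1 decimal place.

-174.5°

Signed shortest Δλ from +151.3° to -140.3° is +68.4°.
Midpoint longitude = +151.3° + (+68.4°)/2 = +151.3° + 34.2° = +185.5°.
Normalise into (−180°, 180°]: -174.5°.
(The naïve average (+151.3 + -140.3)/2 = 5.5° is on the wrong side of the globe.)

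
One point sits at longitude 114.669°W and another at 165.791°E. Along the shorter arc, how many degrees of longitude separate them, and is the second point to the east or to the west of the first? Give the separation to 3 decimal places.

Raw difference: 165.791 − -114.669 = 280.46°.
Normalise into (−180°, 180°]: 280.46° − 360° = -79.54°.
Negative ⇒ the second point lies to the west; separation 79.540°.

79.540° west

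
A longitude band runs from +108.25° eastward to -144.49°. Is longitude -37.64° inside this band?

Band width going east from +108.25° to -144.49°: ((-144.49 − 108.25) mod 360) = 107.26°.
Offset of -37.64° east of the west edge: ((-37.64 − 108.25) mod 360) = 214.11°.
214.11° > 107.26° ⇒ outside.

No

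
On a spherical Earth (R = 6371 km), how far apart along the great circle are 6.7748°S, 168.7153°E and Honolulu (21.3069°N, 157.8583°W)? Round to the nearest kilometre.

4801 km

Δλ = -157.8583 − 168.7153 = -326.5736°; wrapped into (−180°, 180°]: 33.4264°.
Δφ = 21.3069 − -6.7748 = 28.0817°.
a = sin²(Δφ/2) + cos φ₁ · cos φ₂ · sin²(Δλ/2) = 0.135373.
c = 2·atan2(√a, √(1−a)) = 0.75357 rad → d = 6371·c ≈ 4800.97 km.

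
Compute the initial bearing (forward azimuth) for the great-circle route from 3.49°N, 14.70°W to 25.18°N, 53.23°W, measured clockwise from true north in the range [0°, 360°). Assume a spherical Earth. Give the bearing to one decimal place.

Δλ = -53.23 − -14.70 = -38.53°.
θ = atan2( sin Δλ · cos φ₂ , cos φ₁ · sin φ₂ − sin φ₁ · cos φ₂ · cos Δλ )
  = atan2(-0.56373, 0.38158) = -55.907° → normalised to [0°, 360°): 304.093°.

304.1°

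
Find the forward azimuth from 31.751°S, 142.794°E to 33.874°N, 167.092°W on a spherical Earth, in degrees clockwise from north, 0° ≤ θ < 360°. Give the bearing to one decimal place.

40.2°

Δλ = -167.092 − 142.794 = -309.886°; wrapped into (−180°, 180°]: 50.114°.
θ = atan2( sin Δλ · cos φ₂ , cos φ₁ · sin φ₂ − sin φ₁ · cos φ₂ · cos Δλ )
  = atan2(0.63708, 0.75413) = 40.191° → normalised to [0°, 360°): 40.191°.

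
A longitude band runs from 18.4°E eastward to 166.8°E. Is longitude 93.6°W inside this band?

Band width going east from +18.4° to +166.8°: ((166.8 − 18.4) mod 360) = 148.4°.
Offset of -93.6° east of the west edge: ((-93.6 − 18.4) mod 360) = 248.0°.
248.0° > 148.4° ⇒ outside.

No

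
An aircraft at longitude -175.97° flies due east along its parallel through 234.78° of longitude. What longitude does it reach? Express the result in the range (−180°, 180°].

Start at -175.97°; shift +234.78° → +58.81°.
+58.81° already lies in (−180°, 180°].

+58.81°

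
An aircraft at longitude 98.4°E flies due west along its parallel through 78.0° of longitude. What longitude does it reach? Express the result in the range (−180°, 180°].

Start at +98.4°; shift −78.0° → +20.4°.
+20.4° already lies in (−180°, 180°].

20.4°E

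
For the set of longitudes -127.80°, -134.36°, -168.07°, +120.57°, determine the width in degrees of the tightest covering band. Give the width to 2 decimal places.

Sort the longitudes: -168.07°, -134.36°, -127.80°, +120.57°.
Eastward gaps between consecutive values (wrapping around): 33.71°, 6.56°, 248.37°, 71.36°.
Largest gap = 248.37° ⇒ minimal covering band is its complement: 360° − 248.37° = 111.63°.
Band runs from +120.57° eastward to -127.80°, crossing the antimeridian.

111.63°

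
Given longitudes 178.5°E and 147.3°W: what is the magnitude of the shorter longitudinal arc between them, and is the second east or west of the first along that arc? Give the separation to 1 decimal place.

34.2° east

Raw difference: -147.3 − 178.5 = -325.8°.
Normalise into (−180°, 180°]: -325.8° + 360° = 34.2°.
Positive ⇒ the second point lies to the east; separation 34.2°.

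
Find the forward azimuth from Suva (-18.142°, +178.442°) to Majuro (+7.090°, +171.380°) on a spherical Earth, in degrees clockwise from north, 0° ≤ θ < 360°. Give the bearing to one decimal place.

Δλ = 171.380 − 178.442 = -7.062°.
θ = atan2( sin Δλ · cos φ₂ , cos φ₁ · sin φ₂ − sin φ₁ · cos φ₂ · cos Δλ )
  = atan2(-0.12200, 0.42394) = -16.055° → normalised to [0°, 360°): 343.945°.

343.9°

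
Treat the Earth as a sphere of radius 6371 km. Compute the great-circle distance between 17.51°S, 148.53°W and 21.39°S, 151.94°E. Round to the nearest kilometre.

6221 km

Δλ = 151.94 − -148.53 = 300.47°; wrapped into (−180°, 180°]: -59.53°.
Δφ = -21.39 − -17.51 = -3.88°.
a = sin²(Δφ/2) + cos φ₁ · cos φ₂ · sin²(Δλ/2) = 0.219993.
c = 2·atan2(√a, √(1−a)) = 0.97639 rad → d = 6371·c ≈ 6220.61 km.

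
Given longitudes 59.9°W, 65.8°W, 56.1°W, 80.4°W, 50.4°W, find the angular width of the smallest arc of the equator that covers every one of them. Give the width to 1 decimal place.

Sort the longitudes: -80.4°, -65.8°, -59.9°, -56.1°, -50.4°.
Eastward gaps between consecutive values (wrapping around): 14.6°, 5.9°, 3.8°, 5.7°, 330.0°.
Largest gap = 330.0° ⇒ minimal covering band is its complement: 360° − 330.0° = 30.0°.
Band runs from -80.4° eastward to -50.4°.

30.0°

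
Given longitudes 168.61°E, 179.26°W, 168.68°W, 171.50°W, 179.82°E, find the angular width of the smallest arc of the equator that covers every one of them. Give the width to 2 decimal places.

Sort the longitudes: -179.26°, -171.50°, -168.68°, +168.61°, +179.82°.
Eastward gaps between consecutive values (wrapping around): 7.76°, 2.82°, 337.29°, 11.21°, 0.92°.
Largest gap = 337.29° ⇒ minimal covering band is its complement: 360° − 337.29° = 22.71°.
Band runs from +168.61° eastward to -168.68°, crossing the antimeridian.

22.71°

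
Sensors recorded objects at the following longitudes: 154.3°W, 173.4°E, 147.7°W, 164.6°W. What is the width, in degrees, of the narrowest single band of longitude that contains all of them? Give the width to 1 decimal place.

38.9°

Sort the longitudes: -164.6°, -154.3°, -147.7°, +173.4°.
Eastward gaps between consecutive values (wrapping around): 10.3°, 6.6°, 321.1°, 22.0°.
Largest gap = 321.1° ⇒ minimal covering band is its complement: 360° − 321.1° = 38.9°.
Band runs from +173.4° eastward to -147.7°, crossing the antimeridian.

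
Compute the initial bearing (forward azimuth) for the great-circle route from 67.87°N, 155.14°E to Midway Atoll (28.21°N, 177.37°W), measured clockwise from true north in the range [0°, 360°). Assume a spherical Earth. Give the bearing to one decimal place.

Δλ = -177.37 − 155.14 = -332.51°; wrapped into (−180°, 180°]: 27.49°.
θ = atan2( sin Δλ · cos φ₂ , cos φ₁ · sin φ₂ − sin φ₁ · cos φ₂ · cos Δλ )
  = atan2(0.40677, -0.54606) = 143.317° → normalised to [0°, 360°): 143.317°.

143.3°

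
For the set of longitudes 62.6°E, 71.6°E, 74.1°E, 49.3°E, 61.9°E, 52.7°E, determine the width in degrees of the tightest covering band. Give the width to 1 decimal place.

24.8°

Sort the longitudes: +49.3°, +52.7°, +61.9°, +62.6°, +71.6°, +74.1°.
Eastward gaps between consecutive values (wrapping around): 3.4°, 9.2°, 0.7°, 9.0°, 2.5°, 335.2°.
Largest gap = 335.2° ⇒ minimal covering band is its complement: 360° − 335.2° = 24.8°.
Band runs from +49.3° eastward to +74.1°.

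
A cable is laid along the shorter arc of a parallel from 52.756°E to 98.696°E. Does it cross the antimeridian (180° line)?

Signed shortest Δλ = ((98.696 − 52.756 + 180) mod 360) − 180 = 45.94°.
Going east by 45.94° from +52.756° reaches +98.696° without touching 180°.

No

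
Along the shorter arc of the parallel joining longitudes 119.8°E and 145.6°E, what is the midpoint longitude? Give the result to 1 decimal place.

Signed shortest Δλ from +119.8° to +145.6° is +25.8°.
Midpoint longitude = +119.8° + (+25.8°)/2 = +119.8° + 12.9° = +132.7°.

132.7°E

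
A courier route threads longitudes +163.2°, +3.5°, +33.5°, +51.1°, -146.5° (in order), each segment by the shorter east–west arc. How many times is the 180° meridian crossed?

Leg 1: +163.2° → +3.5°, shortest Δλ = -159.7° (west) — does not cross 180°.
Leg 2: +3.5° → +33.5°, shortest Δλ = 30.0° (east) — does not cross 180°.
Leg 3: +33.5° → +51.1°, shortest Δλ = 17.6° (east) — does not cross 180°.
Leg 4: +51.1° → -146.5°, shortest Δλ = 162.4° (east) — crosses 180°.
Total crossings: 1.

1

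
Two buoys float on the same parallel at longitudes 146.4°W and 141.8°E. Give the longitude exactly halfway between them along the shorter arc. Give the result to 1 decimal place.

Signed shortest Δλ from -146.4° to +141.8° is -71.8°.
Midpoint longitude = -146.4° + (-71.8°)/2 = -146.4° − 35.9° = -182.3°.
Normalise into (−180°, 180°]: +177.7°.
(The naïve average (-146.4 + +141.8)/2 = -2.3° is on the wrong side of the globe.)

177.7°E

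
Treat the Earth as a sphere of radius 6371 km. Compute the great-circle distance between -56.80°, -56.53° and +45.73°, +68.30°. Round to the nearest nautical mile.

Δλ = 68.30 − -56.53 = 124.83°.
Δφ = 45.73 − -56.80 = 102.53°.
a = sin²(Δφ/2) + cos φ₁ · cos φ₂ · sin²(Δλ/2) = 0.908738.
c = 2·atan2(√a, √(1−a)) = 2.52781 rad → d = 6371·c ≈ 16104.68 km ≈ 8695.83 nmi.

8696 nmi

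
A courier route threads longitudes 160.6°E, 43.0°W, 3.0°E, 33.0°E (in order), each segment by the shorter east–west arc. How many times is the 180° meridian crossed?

Leg 1: +160.6° → -43.0°, shortest Δλ = 156.4° (east) — crosses 180°.
Leg 2: -43.0° → +3.0°, shortest Δλ = 46.0° (east) — does not cross 180°.
Leg 3: +3.0° → +33.0°, shortest Δλ = 30.0° (east) — does not cross 180°.
Total crossings: 1.

1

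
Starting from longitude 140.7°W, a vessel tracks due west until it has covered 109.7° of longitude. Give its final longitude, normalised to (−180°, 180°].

109.6°E

Start at -140.7°; shift −109.7° → -250.4°.
-250.4° lies outside (−180°, 180°]; add 360° → +109.6°.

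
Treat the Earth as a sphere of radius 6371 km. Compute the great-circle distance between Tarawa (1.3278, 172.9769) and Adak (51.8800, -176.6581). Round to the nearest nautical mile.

Δλ = -176.6581 − 172.9769 = -349.6350°; wrapped into (−180°, 180°]: 10.3650°.
Δφ = 51.8800 − 1.3278 = 50.5522°.
a = sin²(Δφ/2) + cos φ₁ · cos φ₂ · sin²(Δλ/2) = 0.187348.
c = 2·atan2(√a, √(1−a)) = 0.89528 rad → d = 6371·c ≈ 5703.80 km ≈ 3079.80 nmi.

3080 nmi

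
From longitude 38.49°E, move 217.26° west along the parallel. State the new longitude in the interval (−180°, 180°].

Start at +38.49°; shift −217.26° → -178.77°.
-178.77° already lies in (−180°, 180°].

178.77°W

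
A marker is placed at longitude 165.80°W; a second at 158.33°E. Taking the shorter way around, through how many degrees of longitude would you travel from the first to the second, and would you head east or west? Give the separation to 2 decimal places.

35.87° west

Raw difference: 158.33 − -165.80 = 324.13°.
Normalise into (−180°, 180°]: 324.13° − 360° = -35.87°.
Negative ⇒ the second point lies to the west; separation 35.87°.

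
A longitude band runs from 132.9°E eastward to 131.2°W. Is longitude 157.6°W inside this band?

Band width going east from +132.9° to -131.2°: ((-131.2 − 132.9) mod 360) = 95.9°.
Offset of -157.6° east of the west edge: ((-157.6 − 132.9) mod 360) = 69.5°.
69.5° ≤ 95.9° ⇒ inside.

Yes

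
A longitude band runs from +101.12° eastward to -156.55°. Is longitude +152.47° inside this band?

Band width going east from +101.12° to -156.55°: ((-156.55 − 101.12) mod 360) = 102.33°.
Offset of +152.47° east of the west edge: ((152.47 − 101.12) mod 360) = 51.35°.
51.35° ≤ 102.33° ⇒ inside.

Yes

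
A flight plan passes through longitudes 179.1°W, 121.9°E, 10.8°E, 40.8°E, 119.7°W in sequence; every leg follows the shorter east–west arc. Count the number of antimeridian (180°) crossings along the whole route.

Leg 1: -179.1° → +121.9°, shortest Δλ = -59.0° (west) — crosses 180°.
Leg 2: +121.9° → +10.8°, shortest Δλ = -111.1° (west) — does not cross 180°.
Leg 3: +10.8° → +40.8°, shortest Δλ = 30.0° (east) — does not cross 180°.
Leg 4: +40.8° → -119.7°, shortest Δλ = -160.5° (west) — does not cross 180°.
Total crossings: 1.

1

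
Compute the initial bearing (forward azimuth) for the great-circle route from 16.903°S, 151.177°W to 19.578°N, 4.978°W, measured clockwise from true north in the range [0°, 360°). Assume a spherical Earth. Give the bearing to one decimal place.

79.9°

Δλ = -4.978 − -151.177 = 146.199°.
θ = atan2( sin Δλ · cos φ₂ , cos φ₁ · sin φ₂ − sin φ₁ · cos φ₂ · cos Δλ )
  = atan2(0.52415, 0.09297) = 79.941° → normalised to [0°, 360°): 79.941°.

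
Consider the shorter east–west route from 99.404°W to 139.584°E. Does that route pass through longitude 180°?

Naïve |139.584 − -99.404| = 238.988° > 180°, so the shorter arc goes the other way round — across 180°.
Signed shortest Δλ = ((139.584 − -99.404 + 180) mod 360) − 180 = -121.012°.
Going west by 121.012° from -99.404° passes through 180° before reaching +139.584°.

Yes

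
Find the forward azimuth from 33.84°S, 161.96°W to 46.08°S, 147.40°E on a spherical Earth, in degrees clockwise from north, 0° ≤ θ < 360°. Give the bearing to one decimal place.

Δλ = 147.40 − -161.96 = 309.36°; wrapped into (−180°, 180°]: -50.64°.
θ = atan2( sin Δλ · cos φ₂ , cos φ₁ · sin φ₂ − sin φ₁ · cos φ₂ · cos Δλ )
  = atan2(-0.53632, -0.35331) = -123.376° → normalised to [0°, 360°): 236.624°.

236.6°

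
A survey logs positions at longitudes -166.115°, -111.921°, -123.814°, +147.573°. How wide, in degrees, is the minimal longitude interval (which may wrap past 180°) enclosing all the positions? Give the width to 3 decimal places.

Sort the longitudes: -166.115°, -123.814°, -111.921°, +147.573°.
Eastward gaps between consecutive values (wrapping around): 42.301°, 11.893°, 259.494°, 46.312°.
Largest gap = 259.494° ⇒ minimal covering band is its complement: 360° − 259.494° = 100.506°.
Band runs from +147.573° eastward to -111.921°, crossing the antimeridian.

100.506°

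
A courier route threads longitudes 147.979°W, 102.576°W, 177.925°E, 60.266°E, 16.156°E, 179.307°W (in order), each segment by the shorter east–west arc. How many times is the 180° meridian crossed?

2

Leg 1: -147.979° → -102.576°, shortest Δλ = 45.403° (east) — does not cross 180°.
Leg 2: -102.576° → +177.925°, shortest Δλ = -79.499° (west) — crosses 180°.
Leg 3: +177.925° → +60.266°, shortest Δλ = -117.659° (west) — does not cross 180°.
Leg 4: +60.266° → +16.156°, shortest Δλ = -44.11° (west) — does not cross 180°.
Leg 5: +16.156° → -179.307°, shortest Δλ = 164.537° (east) — crosses 180°.
Total crossings: 2.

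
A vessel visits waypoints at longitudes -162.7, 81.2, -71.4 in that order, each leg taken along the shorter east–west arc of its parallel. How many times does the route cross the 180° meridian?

1

Leg 1: -162.7° → +81.2°, shortest Δλ = -116.1° (west) — crosses 180°.
Leg 2: +81.2° → -71.4°, shortest Δλ = -152.6° (west) — does not cross 180°.
Total crossings: 1.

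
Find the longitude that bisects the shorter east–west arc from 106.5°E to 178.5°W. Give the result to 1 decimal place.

144.0°E

Signed shortest Δλ from +106.5° to -178.5° is +75.0°.
Midpoint longitude = +106.5° + (+75.0°)/2 = +106.5° + 37.5° = +144.0°.
(The naïve average (+106.5 + -178.5)/2 = -36.0° is on the wrong side of the globe.)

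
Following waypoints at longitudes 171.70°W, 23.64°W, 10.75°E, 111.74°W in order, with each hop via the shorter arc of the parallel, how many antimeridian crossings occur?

0

Leg 1: -171.70° → -23.64°, shortest Δλ = 148.06° (east) — does not cross 180°.
Leg 2: -23.64° → +10.75°, shortest Δλ = 34.39° (east) — does not cross 180°.
Leg 3: +10.75° → -111.74°, shortest Δλ = -122.49° (west) — does not cross 180°.
Total crossings: 0.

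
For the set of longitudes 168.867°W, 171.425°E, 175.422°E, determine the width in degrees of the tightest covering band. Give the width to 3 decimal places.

Sort the longitudes: -168.867°, +171.425°, +175.422°.
Eastward gaps between consecutive values (wrapping around): 340.292°, 3.997°, 15.711°.
Largest gap = 340.292° ⇒ minimal covering band is its complement: 360° − 340.292° = 19.708°.
Band runs from +171.425° eastward to -168.867°, crossing the antimeridian.

19.708°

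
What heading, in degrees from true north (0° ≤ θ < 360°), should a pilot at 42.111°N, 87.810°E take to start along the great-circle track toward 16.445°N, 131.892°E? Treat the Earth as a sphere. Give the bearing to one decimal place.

110.7°

Δλ = 131.892 − 87.810 = 44.082°.
θ = atan2( sin Δλ · cos φ₂ , cos φ₁ · sin φ₂ − sin φ₁ · cos φ₂ · cos Δλ )
  = atan2(0.66723, -0.25198) = 110.689° → normalised to [0°, 360°): 110.689°.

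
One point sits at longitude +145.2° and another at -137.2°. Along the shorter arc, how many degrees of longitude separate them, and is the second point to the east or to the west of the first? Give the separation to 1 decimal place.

Raw difference: -137.2 − 145.2 = -282.4°.
Normalise into (−180°, 180°]: -282.4° + 360° = 77.6°.
Positive ⇒ the second point lies to the east; separation 77.6°.

77.6° east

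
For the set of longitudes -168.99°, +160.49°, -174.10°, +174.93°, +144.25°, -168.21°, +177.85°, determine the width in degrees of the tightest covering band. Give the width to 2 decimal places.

Sort the longitudes: -174.10°, -168.99°, -168.21°, +144.25°, +160.49°, +174.93°, +177.85°.
Eastward gaps between consecutive values (wrapping around): 5.11°, 0.78°, 312.46°, 16.24°, 14.44°, 2.92°, 8.05°.
Largest gap = 312.46° ⇒ minimal covering band is its complement: 360° − 312.46° = 47.54°.
Band runs from +144.25° eastward to -168.21°, crossing the antimeridian.

47.54°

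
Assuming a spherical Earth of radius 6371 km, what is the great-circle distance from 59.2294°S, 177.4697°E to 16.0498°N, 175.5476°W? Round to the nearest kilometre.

8395 km

Δλ = -175.5476 − 177.4697 = -353.0173°; wrapped into (−180°, 180°]: 6.9827°.
Δφ = 16.0498 − -59.2294 = 75.2792°.
a = sin²(Δφ/2) + cos φ₁ · cos φ₂ · sin²(Δλ/2) = 0.374769.
c = 2·atan2(√a, √(1−a)) = 1.31764 rad → d = 6371·c ≈ 8394.67 km.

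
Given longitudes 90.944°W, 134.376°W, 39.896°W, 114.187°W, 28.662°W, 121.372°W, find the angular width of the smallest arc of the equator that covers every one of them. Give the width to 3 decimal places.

105.714°

Sort the longitudes: -134.376°, -121.372°, -114.187°, -90.944°, -39.896°, -28.662°.
Eastward gaps between consecutive values (wrapping around): 13.004°, 7.185°, 23.243°, 51.048°, 11.234°, 254.286°.
Largest gap = 254.286° ⇒ minimal covering band is its complement: 360° − 254.286° = 105.714°.
Band runs from -134.376° eastward to -28.662°.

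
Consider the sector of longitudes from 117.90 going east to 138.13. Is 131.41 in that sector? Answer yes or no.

Band width going east from +117.90° to +138.13°: ((138.13 − 117.90) mod 360) = 20.23°.
Offset of +131.41° east of the west edge: ((131.41 − 117.90) mod 360) = 13.51°.
13.51° ≤ 20.23° ⇒ inside.

Yes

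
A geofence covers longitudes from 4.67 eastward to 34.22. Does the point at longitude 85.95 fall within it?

No

Band width going east from +4.67° to +34.22°: ((34.22 − 4.67) mod 360) = 29.55°.
Offset of +85.95° east of the west edge: ((85.95 − 4.67) mod 360) = 81.28°.
81.28° > 29.55° ⇒ outside.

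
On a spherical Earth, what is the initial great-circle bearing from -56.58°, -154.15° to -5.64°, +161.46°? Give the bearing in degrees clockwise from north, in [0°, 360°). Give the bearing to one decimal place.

307.8°

Δλ = 161.46 − -154.15 = 315.61°; wrapped into (−180°, 180°]: -44.39°.
θ = atan2( sin Δλ · cos φ₂ , cos φ₁ · sin φ₂ − sin φ₁ · cos φ₂ · cos Δλ )
  = atan2(-0.69615, 0.53942) = -52.229° → normalised to [0°, 360°): 307.771°.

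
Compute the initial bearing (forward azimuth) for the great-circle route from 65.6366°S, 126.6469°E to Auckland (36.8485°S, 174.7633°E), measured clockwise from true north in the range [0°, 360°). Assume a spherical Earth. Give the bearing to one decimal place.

Δλ = 174.7633 − 126.6469 = 48.1164°.
θ = atan2( sin Δλ · cos φ₂ , cos φ₁ · sin φ₂ − sin φ₁ · cos φ₂ · cos Δλ )
  = atan2(0.59577, 0.23928) = 68.118° → normalised to [0°, 360°): 68.118°.

68.1°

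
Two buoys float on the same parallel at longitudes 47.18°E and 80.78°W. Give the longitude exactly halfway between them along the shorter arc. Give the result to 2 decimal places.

Signed shortest Δλ from +47.18° to -80.78° is -127.96°.
Midpoint longitude = +47.18° + (-127.96°)/2 = +47.18° − 63.98° = -16.80°.

16.80°W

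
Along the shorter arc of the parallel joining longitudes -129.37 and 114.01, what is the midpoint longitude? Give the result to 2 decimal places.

+172.32°

Signed shortest Δλ from -129.37° to +114.01° is -116.62°.
Midpoint longitude = -129.37° + (-116.62°)/2 = -129.37° − 58.31° = -187.68°.
Normalise into (−180°, 180°]: +172.32°.
(The naïve average (-129.37 + +114.01)/2 = -7.68° is on the wrong side of the globe.)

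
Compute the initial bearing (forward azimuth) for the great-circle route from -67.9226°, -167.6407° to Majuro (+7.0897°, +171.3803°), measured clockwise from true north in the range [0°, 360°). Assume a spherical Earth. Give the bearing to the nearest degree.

Δλ = 171.3803 − -167.6407 = 339.0210°; wrapped into (−180°, 180°]: -20.9790°.
θ = atan2( sin Δλ · cos φ₂ , cos φ₁ · sin φ₂ − sin φ₁ · cos φ₂ · cos Δλ )
  = atan2(-0.35529, 0.90502) = -21.434° → normalised to [0°, 360°): 338.566°.

339°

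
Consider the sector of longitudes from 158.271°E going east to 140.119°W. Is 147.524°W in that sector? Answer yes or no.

Band width going east from +158.271° to -140.119°: ((-140.119 − 158.271) mod 360) = 61.610°.
Offset of -147.524° east of the west edge: ((-147.524 − 158.271) mod 360) = 54.205°.
54.205° ≤ 61.610° ⇒ inside.

Yes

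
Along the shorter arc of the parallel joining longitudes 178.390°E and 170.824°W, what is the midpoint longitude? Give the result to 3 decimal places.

176.217°W

Signed shortest Δλ from +178.390° to -170.824° is +10.786°.
Midpoint longitude = +178.390° + (+10.786°)/2 = +178.390° + 5.393° = +183.783°.
Normalise into (−180°, 180°]: -176.217°.
(The naïve average (+178.390 + -170.824)/2 = 3.783° is on the wrong side of the globe.)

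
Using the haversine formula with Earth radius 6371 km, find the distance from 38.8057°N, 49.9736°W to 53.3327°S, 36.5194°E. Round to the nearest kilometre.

Δλ = 36.5194 − -49.9736 = 86.4930°.
Δφ = -53.3327 − 38.8057 = -92.1384°.
a = sin²(Δφ/2) + cos φ₁ · cos φ₂ · sin²(Δλ/2) = 0.737103.
c = 2·atan2(√a, √(1−a)) = 2.06486 rad → d = 6371·c ≈ 13155.21 km.

13155 km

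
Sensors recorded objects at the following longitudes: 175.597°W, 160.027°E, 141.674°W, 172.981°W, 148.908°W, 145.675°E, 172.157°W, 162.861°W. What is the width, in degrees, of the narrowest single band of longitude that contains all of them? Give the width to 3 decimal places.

Sort the longitudes: -175.597°, -172.981°, -172.157°, -162.861°, -148.908°, -141.674°, +145.675°, +160.027°.
Eastward gaps between consecutive values (wrapping around): 2.616°, 0.824°, 9.296°, 13.953°, 7.234°, 287.349°, 14.352°, 24.376°.
Largest gap = 287.349° ⇒ minimal covering band is its complement: 360° − 287.349° = 72.651°.
Band runs from +145.675° eastward to -141.674°, crossing the antimeridian.

72.651°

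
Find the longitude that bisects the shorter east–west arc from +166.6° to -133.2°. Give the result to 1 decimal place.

-163.3°

Signed shortest Δλ from +166.6° to -133.2° is +60.2°.
Midpoint longitude = +166.6° + (+60.2°)/2 = +166.6° + 30.1° = +196.7°.
Normalise into (−180°, 180°]: -163.3°.
(The naïve average (+166.6 + -133.2)/2 = 16.7° is on the wrong side of the globe.)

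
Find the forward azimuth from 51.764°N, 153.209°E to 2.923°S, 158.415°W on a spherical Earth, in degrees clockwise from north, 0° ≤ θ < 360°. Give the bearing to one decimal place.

126.5°

Δλ = -158.415 − 153.209 = -311.624°; wrapped into (−180°, 180°]: 48.376°.
θ = atan2( sin Δλ · cos φ₂ , cos φ₁ · sin φ₂ − sin φ₁ · cos φ₂ · cos Δλ )
  = atan2(0.74655, -0.55262) = 126.510° → normalised to [0°, 360°): 126.510°.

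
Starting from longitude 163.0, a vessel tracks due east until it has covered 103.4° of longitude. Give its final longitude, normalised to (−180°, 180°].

-93.6°

Start at +163.0°; shift +103.4° → +266.4°.
+266.4° lies outside (−180°, 180°]; subtract 360° → -93.6°.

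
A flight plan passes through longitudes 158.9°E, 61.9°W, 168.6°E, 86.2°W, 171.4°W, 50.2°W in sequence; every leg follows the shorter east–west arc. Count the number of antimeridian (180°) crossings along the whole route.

3

Leg 1: +158.9° → -61.9°, shortest Δλ = 139.2° (east) — crosses 180°.
Leg 2: -61.9° → +168.6°, shortest Δλ = -129.5° (west) — crosses 180°.
Leg 3: +168.6° → -86.2°, shortest Δλ = 105.2° (east) — crosses 180°.
Leg 4: -86.2° → -171.4°, shortest Δλ = -85.2° (west) — does not cross 180°.
Leg 5: -171.4° → -50.2°, shortest Δλ = 121.2° (east) — does not cross 180°.
Total crossings: 3.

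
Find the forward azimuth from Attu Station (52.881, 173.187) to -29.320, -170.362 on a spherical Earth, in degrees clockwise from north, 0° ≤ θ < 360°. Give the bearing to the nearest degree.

166°

Δλ = -170.362 − 173.187 = -343.549°; wrapped into (−180°, 180°]: 16.451°.
θ = atan2( sin Δλ · cos φ₂ , cos φ₁ · sin φ₂ − sin φ₁ · cos φ₂ · cos Δλ )
  = atan2(0.24692, -0.96229) = 165.609° → normalised to [0°, 360°): 165.609°.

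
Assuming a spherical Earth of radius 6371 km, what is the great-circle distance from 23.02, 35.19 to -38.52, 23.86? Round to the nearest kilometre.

6944 km

Δλ = 23.86 − 35.19 = -11.33°.
Δφ = -38.52 − 23.02 = -61.54°.
a = sin²(Δφ/2) + cos φ₁ · cos φ₂ · sin²(Δλ/2) = 0.268744.
c = 2·atan2(√a, √(1−a)) = 1.08997 rad → d = 6371·c ≈ 6944.20 km.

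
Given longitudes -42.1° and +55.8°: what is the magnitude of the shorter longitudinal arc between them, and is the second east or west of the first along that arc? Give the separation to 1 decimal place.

97.9° east

Raw difference: 55.8 − -42.1 = 97.9°.
Normalise into (−180°, 180°]: 97.9° stays 97.9°.
Positive ⇒ the second point lies to the east; separation 97.9°.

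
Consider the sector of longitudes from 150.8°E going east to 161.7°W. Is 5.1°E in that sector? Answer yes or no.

Band width going east from +150.8° to -161.7°: ((-161.7 − 150.8) mod 360) = 47.5°.
Offset of +5.1° east of the west edge: ((5.1 − 150.8) mod 360) = 214.3°.
214.3° > 47.5° ⇒ outside.

No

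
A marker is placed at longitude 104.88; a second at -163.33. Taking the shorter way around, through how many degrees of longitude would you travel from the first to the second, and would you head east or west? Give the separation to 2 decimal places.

Raw difference: -163.33 − 104.88 = -268.21°.
Normalise into (−180°, 180°]: -268.21° + 360° = 91.79°.
Positive ⇒ the second point lies to the east; separation 91.79°.

91.79° east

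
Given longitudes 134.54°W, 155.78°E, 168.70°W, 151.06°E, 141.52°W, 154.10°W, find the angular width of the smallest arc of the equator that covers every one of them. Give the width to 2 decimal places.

Sort the longitudes: -168.70°, -154.10°, -141.52°, -134.54°, +151.06°, +155.78°.
Eastward gaps between consecutive values (wrapping around): 14.60°, 12.58°, 6.98°, 285.60°, 4.72°, 35.52°.
Largest gap = 285.60° ⇒ minimal covering band is its complement: 360° − 285.60° = 74.40°.
Band runs from +151.06° eastward to -134.54°, crossing the antimeridian.

74.40°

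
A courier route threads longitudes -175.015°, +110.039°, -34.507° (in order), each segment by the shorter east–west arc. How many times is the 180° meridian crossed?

Leg 1: -175.015° → +110.039°, shortest Δλ = -74.946° (west) — crosses 180°.
Leg 2: +110.039° → -34.507°, shortest Δλ = -144.546° (west) — does not cross 180°.
Total crossings: 1.

1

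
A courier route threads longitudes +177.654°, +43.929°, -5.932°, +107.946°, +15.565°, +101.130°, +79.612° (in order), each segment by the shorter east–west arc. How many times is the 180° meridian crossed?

0

Leg 1: +177.654° → +43.929°, shortest Δλ = -133.725° (west) — does not cross 180°.
Leg 2: +43.929° → -5.932°, shortest Δλ = -49.861° (west) — does not cross 180°.
Leg 3: -5.932° → +107.946°, shortest Δλ = 113.878° (east) — does not cross 180°.
Leg 4: +107.946° → +15.565°, shortest Δλ = -92.381° (west) — does not cross 180°.
Leg 5: +15.565° → +101.130°, shortest Δλ = 85.565° (east) — does not cross 180°.
Leg 6: +101.130° → +79.612°, shortest Δλ = -21.518° (west) — does not cross 180°.
Total crossings: 0.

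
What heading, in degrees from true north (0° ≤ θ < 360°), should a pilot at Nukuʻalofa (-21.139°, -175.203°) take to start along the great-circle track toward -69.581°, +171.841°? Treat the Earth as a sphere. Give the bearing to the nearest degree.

Δλ = 171.841 − -175.203 = 347.044°; wrapped into (−180°, 180°]: -12.956°.
θ = atan2( sin Δλ · cos φ₂ , cos φ₁ · sin φ₂ − sin φ₁ · cos φ₂ · cos Δλ )
  = atan2(-0.07822, -0.75149) = -174.058° → normalised to [0°, 360°): 185.942°.

186°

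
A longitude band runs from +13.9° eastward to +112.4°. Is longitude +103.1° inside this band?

Yes

Band width going east from +13.9° to +112.4°: ((112.4 − 13.9) mod 360) = 98.5°.
Offset of +103.1° east of the west edge: ((103.1 − 13.9) mod 360) = 89.2°.
89.2° ≤ 98.5° ⇒ inside.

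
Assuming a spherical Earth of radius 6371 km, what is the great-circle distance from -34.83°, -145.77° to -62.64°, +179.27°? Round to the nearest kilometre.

Δλ = 179.27 − -145.77 = 325.04°; wrapped into (−180°, 180°]: -34.96°.
Δφ = -62.64 − -34.83 = -27.81°.
a = sin²(Δφ/2) + cos φ₁ · cos φ₂ · sin²(Δλ/2) = 0.091787.
c = 2·atan2(√a, √(1−a)) = 0.61560 rad → d = 6371·c ≈ 3922.00 km.

3922 km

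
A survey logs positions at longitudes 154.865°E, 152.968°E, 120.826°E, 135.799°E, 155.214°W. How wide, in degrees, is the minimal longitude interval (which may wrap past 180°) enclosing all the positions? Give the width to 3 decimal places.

Sort the longitudes: -155.214°, +120.826°, +135.799°, +152.968°, +154.865°.
Eastward gaps between consecutive values (wrapping around): 276.040°, 14.973°, 17.169°, 1.897°, 49.921°.
Largest gap = 276.040° ⇒ minimal covering band is its complement: 360° − 276.040° = 83.960°.
Band runs from +120.826° eastward to -155.214°, crossing the antimeridian.

83.960°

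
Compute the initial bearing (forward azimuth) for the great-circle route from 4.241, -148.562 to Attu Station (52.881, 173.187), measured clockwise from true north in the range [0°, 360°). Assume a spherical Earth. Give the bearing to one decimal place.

333.8°

Δλ = 173.187 − -148.562 = 321.749°; wrapped into (−180°, 180°]: -38.251°.
θ = atan2( sin Δλ · cos φ₂ , cos φ₁ · sin φ₂ − sin φ₁ · cos φ₂ · cos Δλ )
  = atan2(-0.37361, 0.76015) = -26.174° → normalised to [0°, 360°): 333.826°.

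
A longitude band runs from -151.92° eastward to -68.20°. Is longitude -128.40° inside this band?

Band width going east from -151.92° to -68.20°: ((-68.20 − -151.92) mod 360) = 83.72°.
Offset of -128.40° east of the west edge: ((-128.40 − -151.92) mod 360) = 23.52°.
23.52° ≤ 83.72° ⇒ inside.

Yes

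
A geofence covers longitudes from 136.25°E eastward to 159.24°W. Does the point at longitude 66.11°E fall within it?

Band width going east from +136.25° to -159.24°: ((-159.24 − 136.25) mod 360) = 64.51°.
Offset of +66.11° east of the west edge: ((66.11 − 136.25) mod 360) = 289.86°.
289.86° > 64.51° ⇒ outside.

No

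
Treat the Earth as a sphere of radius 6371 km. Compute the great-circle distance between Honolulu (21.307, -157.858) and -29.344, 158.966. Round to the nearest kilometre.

Δλ = 158.966 − -157.858 = 316.824°; wrapped into (−180°, 180°]: -43.176°.
Δφ = -29.344 − 21.307 = -50.651°.
a = sin²(Δφ/2) + cos φ₁ · cos φ₂ · sin²(Δλ/2) = 0.292916.
c = 2·atan2(√a, √(1−a)) = 1.14377 rad → d = 6371·c ≈ 7286.95 km.

7287 km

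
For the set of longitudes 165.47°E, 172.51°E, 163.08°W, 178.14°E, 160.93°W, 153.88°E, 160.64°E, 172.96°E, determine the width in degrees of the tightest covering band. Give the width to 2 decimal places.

45.19°

Sort the longitudes: -163.08°, -160.93°, +153.88°, +160.64°, +165.47°, +172.51°, +172.96°, +178.14°.
Eastward gaps between consecutive values (wrapping around): 2.15°, 314.81°, 6.76°, 4.83°, 7.04°, 0.45°, 5.18°, 18.78°.
Largest gap = 314.81° ⇒ minimal covering band is its complement: 360° − 314.81° = 45.19°.
Band runs from +153.88° eastward to -160.93°, crossing the antimeridian.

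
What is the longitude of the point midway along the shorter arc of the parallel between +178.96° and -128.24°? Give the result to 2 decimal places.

-154.64°

Signed shortest Δλ from +178.96° to -128.24° is +52.80°.
Midpoint longitude = +178.96° + (+52.80°)/2 = +178.96° + 26.40° = +205.36°.
Normalise into (−180°, 180°]: -154.64°.
(The naïve average (+178.96 + -128.24)/2 = 25.36° is on the wrong side of the globe.)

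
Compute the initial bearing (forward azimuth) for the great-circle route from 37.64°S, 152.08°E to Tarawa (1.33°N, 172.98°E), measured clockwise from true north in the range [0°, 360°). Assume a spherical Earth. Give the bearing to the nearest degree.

Δλ = 172.98 − 152.08 = 20.90°.
θ = atan2( sin Δλ · cos φ₂ , cos φ₁ · sin φ₂ − sin φ₁ · cos φ₂ · cos Δλ )
  = atan2(0.35664, 0.58874) = 31.206° → normalised to [0°, 360°): 31.206°.

31°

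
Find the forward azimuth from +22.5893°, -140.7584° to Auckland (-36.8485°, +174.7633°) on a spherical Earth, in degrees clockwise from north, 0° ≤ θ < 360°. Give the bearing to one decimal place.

Δλ = 174.7633 − -140.7584 = 315.5217°; wrapped into (−180°, 180°]: -44.4783°.
θ = atan2( sin Δλ · cos φ₂ , cos φ₁ · sin φ₂ − sin φ₁ · cos φ₂ · cos Δλ )
  = atan2(-0.56067, -0.77302) = -144.047° → normalised to [0°, 360°): 215.953°.

216.0°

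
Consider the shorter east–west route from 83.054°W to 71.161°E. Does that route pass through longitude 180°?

No

Signed shortest Δλ = ((71.161 − -83.054 + 180) mod 360) − 180 = 154.215°.
Going east by 154.215° from -83.054° reaches +71.161° without touching 180°.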